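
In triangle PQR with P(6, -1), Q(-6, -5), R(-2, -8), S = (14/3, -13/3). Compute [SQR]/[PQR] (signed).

[PQR] = ½·(6·(-5−(-8)) + (-6)·(-8−(-1)) + (-2)·(-1−(-5))) = ½·(18 + 42 − 8) = 26.
[SQR] = ½·((14/3)·(-5−(-8)) + (-6)·(-8−(-13/3)) + (-2)·(-13/3−(-5))) = ½·(14 + 22 − 4/3) = 52/3, so the ratio is (52/3)/26 = 2/3.

2/3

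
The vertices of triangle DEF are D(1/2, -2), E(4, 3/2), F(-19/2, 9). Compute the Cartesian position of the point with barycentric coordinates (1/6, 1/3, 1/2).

(-10/3, 14/3)

G = (1/6)·D + (1/3)·E + (1/2)·F.
x-coordinate: (1/6)·(1/2) + (1/3)·4 + (1/2)·(-19/2) = -10/3.
y-coordinate: (1/6)·(-2) + (1/3)·(3/2) + (1/2)·9 = 14/3.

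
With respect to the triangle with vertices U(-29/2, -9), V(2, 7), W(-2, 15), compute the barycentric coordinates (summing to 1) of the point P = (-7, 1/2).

(1/2, 5/16, 3/16)

Signed area of the reference triangle: [UVW] = ½·((-29/2)·(7−15) + 2·(15−(-9)) + (-2)·(-9−7)) = ½·(116 + 48 + 32) = 98.
[PVW] = ½·((-7)·(7−15) + 2·(15−(1/2)) + (-2)·(1/2−7)) = ½·(56 + 29 + 13) = 49, so the U-coordinate is 49/98 = 1/2.
[UPW] = ½·((-29/2)·(1/2−15) + (-7)·(15−(-9)) + (-2)·(-9−(1/2))) = ½·(841/4 − 168 + 19) = 245/8, so the V-coordinate is 5/16.
[UVP] = ½·((-29/2)·(7−(1/2)) + 2·(1/2−(-9)) + (-7)·(-9−7)) = ½·(-377/4 + 19 + 112) = 147/8, so the W-coordinate is 3/16.
Check: 1/2 + 5/16 + 3/16 = 1.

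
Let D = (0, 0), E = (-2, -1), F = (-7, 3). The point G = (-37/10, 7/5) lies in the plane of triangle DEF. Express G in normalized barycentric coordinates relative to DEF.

Signed area of the reference triangle: [DEF] = ½·(0·(-1−3) + (-2)·(3−0) + (-7)·(0−(-1))) = ½·(0 − 6 − 7) = -13/2.
[GEF] = ½·((-37/10)·(-1−3) + (-2)·(3−(7/5)) + (-7)·(7/5−(-1))) = ½·(74/5 − 16/5 − 84/5) = -13/5, so the D-coordinate is (-13/5)/(-13/2) = 2/5.
[DGF] = ½·(0·(7/5−3) + (-37/10)·(3−0) + (-7)·(0−(7/5))) = ½·(0 − 111/10 + 49/5) = -13/20, so the E-coordinate is 1/10.
[DEG] = ½·(0·(-1−(7/5)) + (-2)·(7/5−0) + (-37/10)·(0−(-1))) = ½·(0 − 14/5 − 37/10) = -13/4, so the F-coordinate is 1/2.
Check: 2/5 + 1/10 + 1/2 = 1.

(2/5, 1/10, 1/2)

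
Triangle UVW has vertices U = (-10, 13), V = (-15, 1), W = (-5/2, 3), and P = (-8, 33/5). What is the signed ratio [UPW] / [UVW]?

1/5

[UVW] = ½·((-10)·(1−3) + (-15)·(3−13) + (-5/2)·(13−1)) = ½·(20 + 150 − 30) = 70.
[UPW] = ½·((-10)·(33/5−3) + (-8)·(3−13) + (-5/2)·(13−(33/5))) = ½·(-36 + 80 − 16) = 14, so the ratio is 14/70 = 1/5.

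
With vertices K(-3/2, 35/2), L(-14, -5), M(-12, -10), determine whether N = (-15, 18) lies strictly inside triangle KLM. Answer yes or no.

Barycentric coordinates of N: (82/215, 753/215, -124/43).
The three coordinates are positive, positive, negative; a point is interior exactly when all three are positive.

no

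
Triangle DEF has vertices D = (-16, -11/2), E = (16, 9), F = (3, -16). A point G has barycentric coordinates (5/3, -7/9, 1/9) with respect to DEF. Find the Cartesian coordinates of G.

(-349/9, -323/18)

G = (5/3)·D + (-7/9)·E + (1/9)·F.
x-coordinate: (5/3)·(-16) + (-7/9)·16 + (1/9)·3 = -349/9.
y-coordinate: (5/3)·(-11/2) + (-7/9)·9 + (1/9)·(-16) = -323/18.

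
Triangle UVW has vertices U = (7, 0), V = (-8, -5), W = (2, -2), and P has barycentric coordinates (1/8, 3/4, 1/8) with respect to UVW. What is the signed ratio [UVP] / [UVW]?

1/8

The signed ratio [UVP]/[UVW] equals the barycentric coordinate of P at vertex W, which is 1/8.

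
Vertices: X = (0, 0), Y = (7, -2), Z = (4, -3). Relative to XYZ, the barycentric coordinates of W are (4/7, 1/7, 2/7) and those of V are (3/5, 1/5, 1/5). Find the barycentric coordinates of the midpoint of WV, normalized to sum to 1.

(41/70, 6/35, 17/70)

Since both coordinate triples sum to 1, the midpoint's barycentrics are the componentwise average.
(4/7+3/5)/2 = 41/70; similarly 6/35 and 17/70.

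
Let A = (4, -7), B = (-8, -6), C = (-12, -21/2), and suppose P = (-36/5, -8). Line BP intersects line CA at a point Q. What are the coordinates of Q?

(-20/3, -28/3)

Barycentric coordinates of P with respect to ABC: (1/5, 2/5, 2/5).
On side CA the B-coordinate is zero; dropping P's B-weight 2/5 and renormalizing the remaining 2/5 : 1/5 gives weights 2/3, 1/3 on C, A.
Q = (2/3)·(-12, -21/2) + (1/3)·(4, -7) = (-20/3, -28/3).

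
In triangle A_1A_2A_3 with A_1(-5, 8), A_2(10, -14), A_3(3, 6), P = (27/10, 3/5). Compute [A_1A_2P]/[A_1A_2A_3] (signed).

[A_1A_2A_3] = ½·((-5)·(-14−6) + 10·(6−8) + 3·(8−(-14))) = ½·(100 − 20 + 66) = 73.
[A_1A_2P] = ½·((-5)·(-14−(3/5)) + 10·(3/5−8) + (27/10)·(8−(-14))) = ½·(73 − 74 + 297/5) = 146/5, so the ratio is (146/5)/73 = 2/5.

2/5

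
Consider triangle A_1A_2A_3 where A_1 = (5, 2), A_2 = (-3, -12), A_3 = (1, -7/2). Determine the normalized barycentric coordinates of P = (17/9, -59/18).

(5/9, 1/3, 1/9)

Signed area of the reference triangle: [A_1A_2A_3] = ½·(5·(-12−(-7/2)) + (-3)·(-7/2−2) + 1·(2−(-12))) = ½·(-85/2 + 33/2 + 14) = -6.
[PA_2A_3] = ½·((17/9)·(-12−(-7/2)) + (-3)·(-7/2−(-59/18)) + 1·(-59/18−(-12))) = ½·(-289/18 + 2/3 + 157/18) = -10/3, so the A_1-coordinate is (-10/3)/(-6) = 5/9.
[A_1PA_3] = ½·(5·(-59/18−(-7/2)) + (17/9)·(-7/2−2) + 1·(2−(-59/18))) = ½·(10/9 − 187/18 + 95/18) = -2, so the A_2-coordinate is 1/3.
[A_1A_2P] = ½·(5·(-12−(-59/18)) + (-3)·(-59/18−2) + (17/9)·(2−(-12))) = ½·(-785/18 + 95/6 + 238/9) = -2/3, so the A_3-coordinate is 1/9.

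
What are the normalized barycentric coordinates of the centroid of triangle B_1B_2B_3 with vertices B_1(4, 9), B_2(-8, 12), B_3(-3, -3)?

The centroid is the average of the vertices, so each weight is 1/3.

(1/3, 1/3, 1/3)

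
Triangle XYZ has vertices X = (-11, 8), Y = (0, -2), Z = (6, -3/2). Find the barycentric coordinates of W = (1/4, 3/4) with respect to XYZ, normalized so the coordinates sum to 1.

(1/4, 1/4, 1/2)

Signed area of the reference triangle: [XYZ] = ½·((-11)·(-2−(-3/2)) + 0·(-3/2−8) + 6·(8−(-2))) = ½·(11/2 + 0 + 60) = 131/4.
[WYZ] = ½·((1/4)·(-2−(-3/2)) + 0·(-3/2−(3/4)) + 6·(3/4−(-2))) = ½·(-1/8 + 0 + 33/2) = 131/16, so the X-coordinate is (131/16)/(131/4) = 1/4.
[XWZ] = ½·((-11)·(3/4−(-3/2)) + (1/4)·(-3/2−8) + 6·(8−(3/4))) = ½·(-99/4 − 19/8 + 87/2) = 131/16, so the Y-coordinate is 1/4.
[XYW] = ½·((-11)·(-2−(3/4)) + 0·(3/4−8) + (1/4)·(8−(-2))) = ½·(121/4 + 0 + 5/2) = 131/8, so the Z-coordinate is 1/2.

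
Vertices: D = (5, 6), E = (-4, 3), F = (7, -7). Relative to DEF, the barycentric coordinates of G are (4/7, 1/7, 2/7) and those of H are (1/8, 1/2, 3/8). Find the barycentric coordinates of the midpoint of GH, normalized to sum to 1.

(39/112, 9/28, 37/112)

Since both coordinate triples sum to 1, the midpoint's barycentrics are the componentwise average.
(4/7+1/8)/2 = 39/112; similarly 9/28 and 37/112.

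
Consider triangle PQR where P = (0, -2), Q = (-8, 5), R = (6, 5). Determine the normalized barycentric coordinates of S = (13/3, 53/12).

(1/12, 1/12, 5/6)

Signed area of the reference triangle: [PQR] = ½·(0·(5−5) + (-8)·(5−(-2)) + 6·(-2−5)) = ½·(0 − 56 − 42) = -49.
[SQR] = ½·((13/3)·(5−5) + (-8)·(5−(53/12)) + 6·(53/12−5)) = ½·(0 − 14/3 − 7/2) = -49/12, so the P-coordinate is (-49/12)/(-49) = 1/12.
[PSR] = ½·(0·(53/12−5) + (13/3)·(5−(-2)) + 6·(-2−(53/12))) = ½·(0 + 91/3 − 77/2) = -49/12, so the Q-coordinate is 1/12.
[PQS] = ½·(0·(5−(53/12)) + (-8)·(53/12−(-2)) + (13/3)·(-2−5)) = ½·(0 − 154/3 − 91/3) = -245/6, so the R-coordinate is 5/6.
Check: 1/12 + 1/12 + 5/6 = 1.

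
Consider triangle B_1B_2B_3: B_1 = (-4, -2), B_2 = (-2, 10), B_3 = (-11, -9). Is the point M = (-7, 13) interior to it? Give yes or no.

Barycentric coordinates of M: (-61/35, 9/5, 33/35).
The three coordinates are negative, positive, positive; a point is interior exactly when all three are positive.

no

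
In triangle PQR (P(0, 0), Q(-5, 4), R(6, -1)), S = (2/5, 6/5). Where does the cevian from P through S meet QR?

Barycentric coordinates of S with respect to PQR: (1/5, 2/5, 2/5).
On side QR the P-coordinate is zero; dropping S's P-weight 1/5 and renormalizing the remaining 2/5 : 2/5 gives weights 1/2, 1/2 on Q, R.
T = (1/2)·(-5, 4) + (1/2)·(6, -1) = (1/2, 3/2).

(1/2, 3/2)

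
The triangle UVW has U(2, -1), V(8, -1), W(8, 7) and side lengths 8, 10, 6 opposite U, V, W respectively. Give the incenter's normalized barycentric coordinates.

(1/3, 5/12, 1/4)

The incenter has barycentric coordinates proportional to the opposite side lengths: (8 : 10 : 6).
Normalizing by 8+10+6 = 24 gives (1/3, 5/12, 1/4).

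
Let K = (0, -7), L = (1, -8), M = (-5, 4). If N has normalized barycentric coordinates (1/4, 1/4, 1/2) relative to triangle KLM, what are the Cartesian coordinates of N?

(-9/4, -7/4)

N = (1/4)·K + (1/4)·L + (1/2)·M.
x-coordinate: (1/4)·0 + (1/4)·1 + (1/2)·(-5) = -9/4.
y-coordinate: (1/4)·(-7) + (1/4)·(-8) + (1/2)·4 = -7/4.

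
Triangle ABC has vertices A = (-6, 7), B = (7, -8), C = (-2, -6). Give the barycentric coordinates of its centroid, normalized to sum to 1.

The centroid is the average of the vertices, so each weight is 1/3.

(1/3, 1/3, 1/3)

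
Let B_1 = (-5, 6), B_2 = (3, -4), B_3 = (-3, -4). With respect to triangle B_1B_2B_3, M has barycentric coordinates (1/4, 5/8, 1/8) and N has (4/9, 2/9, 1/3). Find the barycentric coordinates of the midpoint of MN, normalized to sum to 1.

(25/72, 61/144, 11/48)

Since both coordinate triples sum to 1, the midpoint's barycentrics are the componentwise average.
(1/4+4/9)/2 = 25/72; similarly 61/144 and 11/48.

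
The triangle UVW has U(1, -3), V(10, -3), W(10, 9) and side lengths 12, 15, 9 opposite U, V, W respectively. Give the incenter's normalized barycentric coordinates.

(1/3, 5/12, 1/4)

The incenter has barycentric coordinates proportional to the opposite side lengths: (12 : 15 : 9).
Normalizing by 12+15+9 = 36 gives (1/3, 5/12, 1/4).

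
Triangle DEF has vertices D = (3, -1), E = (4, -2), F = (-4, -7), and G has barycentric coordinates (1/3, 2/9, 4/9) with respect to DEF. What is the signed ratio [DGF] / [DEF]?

2/9

The signed ratio [DGF]/[DEF] equals the barycentric coordinate of G at vertex E, which is 2/9.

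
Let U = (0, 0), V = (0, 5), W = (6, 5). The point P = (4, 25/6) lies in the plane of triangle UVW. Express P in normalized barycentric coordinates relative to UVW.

Signed area of the reference triangle: [UVW] = ½·(0·(5−5) + 0·(5−0) + 6·(0−5)) = ½·(0 + 0 − 30) = -15.
[PVW] = ½·(4·(5−5) + 0·(5−(25/6)) + 6·(25/6−5)) = ½·(0 + 0 − 5) = -5/2, so the U-coordinate is (-5/2)/(-15) = 1/6.
[UPW] = ½·(0·(25/6−5) + 4·(5−0) + 6·(0−(25/6))) = ½·(0 + 20 − 25) = -5/2, so the V-coordinate is 1/6.
[UVP] = ½·(0·(5−(25/6)) + 0·(25/6−0) + 4·(0−5)) = ½·(0 + 0 − 20) = -10, so the W-coordinate is 2/3.
Check: 1/6 + 1/6 + 2/3 = 1.

(1/6, 1/6, 2/3)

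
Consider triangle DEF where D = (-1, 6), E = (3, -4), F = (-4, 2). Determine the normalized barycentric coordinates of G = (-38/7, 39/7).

Signed area of the reference triangle: [DEF] = ½·((-1)·(-4−2) + 3·(2−6) + (-4)·(6−(-4))) = ½·(6 − 12 − 40) = -23.
[GEF] = ½·((-38/7)·(-4−2) + 3·(2−(39/7)) + (-4)·(39/7−(-4))) = ½·(228/7 − 75/7 − 268/7) = -115/14, so the D-coordinate is (-115/14)/(-23) = 5/14.
[DGF] = ½·((-1)·(39/7−2) + (-38/7)·(2−6) + (-4)·(6−(39/7))) = ½·(-25/7 + 152/7 − 12/7) = 115/14, so the E-coordinate is -5/14.
[DEG] = ½·((-1)·(-4−(39/7)) + 3·(39/7−6) + (-38/7)·(6−(-4))) = ½·(67/7 − 9/7 − 380/7) = -23, so the F-coordinate is 1.
Check: 5/14 − 5/14 + 1 = 1.

(5/14, -5/14, 1)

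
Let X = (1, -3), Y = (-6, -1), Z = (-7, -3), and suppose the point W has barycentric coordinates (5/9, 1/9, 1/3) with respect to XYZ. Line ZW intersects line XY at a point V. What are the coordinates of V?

(-1/6, -8/3)

Line ZW meets XY where the Z-coordinate vanishes; zeroing W's Z-weight and renormalizing leaves X, Y-weights 5/9 : 1/9 → (5/6, 1/6).
So V = (5/6)·X + (1/6)·Y = (-1/6, -8/3).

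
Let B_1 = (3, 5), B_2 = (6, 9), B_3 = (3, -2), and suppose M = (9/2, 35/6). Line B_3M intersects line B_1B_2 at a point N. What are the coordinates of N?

(24/5, 37/5)

Barycentric coordinates of M with respect to B_1B_2B_3: (1/3, 1/2, 1/6).
On side B_1B_2 the B_3-coordinate is zero; dropping M's B_3-weight 1/6 and renormalizing the remaining 1/3 : 1/2 gives weights 2/5, 3/5 on B_1, B_2.
N = (2/5)·(3, 5) + (3/5)·(6, 9) = (24/5, 37/5).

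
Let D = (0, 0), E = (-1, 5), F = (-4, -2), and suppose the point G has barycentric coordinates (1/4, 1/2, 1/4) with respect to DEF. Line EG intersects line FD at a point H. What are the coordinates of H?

Line EG meets FD where the E-coordinate vanishes; zeroing G's E-weight and renormalizing leaves F, D-weights 1/4 : 1/4 → (1/2, 1/2).
So H = (1/2)·F + (1/2)·D = (-2, -1).

(-2, -1)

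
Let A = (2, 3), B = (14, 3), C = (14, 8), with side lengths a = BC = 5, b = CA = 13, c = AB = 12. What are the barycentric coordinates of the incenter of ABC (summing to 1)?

(1/6, 13/30, 2/5)

The incenter has barycentric coordinates proportional to the opposite side lengths: (5 : 13 : 12).
Normalizing by 5+13+12 = 30 gives (1/6, 13/30, 2/5).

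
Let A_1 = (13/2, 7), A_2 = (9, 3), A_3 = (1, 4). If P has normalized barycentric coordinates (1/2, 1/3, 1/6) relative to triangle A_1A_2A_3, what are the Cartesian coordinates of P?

P = (1/2)·A_1 + (1/3)·A_2 + (1/6)·A_3.
x-coordinate: (1/2)·(13/2) + (1/3)·9 + (1/6)·1 = 77/12.
y-coordinate: (1/2)·7 + (1/3)·3 + (1/6)·4 = 31/6.

(77/12, 31/6)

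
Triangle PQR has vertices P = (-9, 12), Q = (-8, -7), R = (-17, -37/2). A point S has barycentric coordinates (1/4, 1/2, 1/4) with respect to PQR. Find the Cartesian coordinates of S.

S = (1/4)·P + (1/2)·Q + (1/4)·R.
x-coordinate: (1/4)·(-9) + (1/2)·(-8) + (1/4)·(-17) = -21/2.
y-coordinate: (1/4)·12 + (1/2)·(-7) + (1/4)·(-37/2) = -41/8.

(-21/2, -41/8)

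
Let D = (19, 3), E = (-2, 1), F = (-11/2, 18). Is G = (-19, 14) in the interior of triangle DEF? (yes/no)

no

Barycentric coordinates of G: (-487/728, 601/728, 307/364).
The three coordinates are negative, positive, positive; a point is interior exactly when all three are positive.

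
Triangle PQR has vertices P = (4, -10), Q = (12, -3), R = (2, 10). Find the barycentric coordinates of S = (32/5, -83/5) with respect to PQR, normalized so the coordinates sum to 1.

(6/5, 1/5, -2/5)

Signed area of the reference triangle: [PQR] = ½·(4·(-3−10) + 12·(10−(-10)) + 2·(-10−(-3))) = ½·(-52 + 240 − 14) = 87.
[SQR] = ½·((32/5)·(-3−10) + 12·(10−(-83/5)) + 2·(-83/5−(-3))) = ½·(-416/5 + 1596/5 − 136/5) = 522/5, so the P-coordinate is (522/5)/87 = 6/5.
[PSR] = ½·(4·(-83/5−10) + (32/5)·(10−(-10)) + 2·(-10−(-83/5))) = ½·(-532/5 + 128 + 66/5) = 87/5, so the Q-coordinate is 1/5.
[PQS] = ½·(4·(-3−(-83/5)) + 12·(-83/5−(-10)) + (32/5)·(-10−(-3))) = ½·(272/5 − 396/5 − 224/5) = -174/5, so the R-coordinate is -2/5.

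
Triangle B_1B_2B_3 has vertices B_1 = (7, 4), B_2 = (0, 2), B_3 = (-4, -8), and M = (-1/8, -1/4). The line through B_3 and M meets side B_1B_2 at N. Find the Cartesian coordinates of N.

Barycentric coordinates of M with respect to B_1B_2B_3: (1/8, 5/8, 1/4).
On side B_1B_2 the B_3-coordinate is zero; dropping M's B_3-weight 1/4 and renormalizing the remaining 1/8 : 5/8 gives weights 1/6, 5/6 on B_1, B_2.
N = (1/6)·(7, 4) + (5/6)·(0, 2) = (7/6, 7/3).

(7/6, 7/3)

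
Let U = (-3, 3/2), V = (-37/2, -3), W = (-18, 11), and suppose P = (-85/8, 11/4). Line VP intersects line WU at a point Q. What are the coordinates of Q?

(-8, 14/3)

Barycentric coordinates of P with respect to UVW: (1/2, 1/4, 1/4).
On side WU the V-coordinate is zero; dropping P's V-weight 1/4 and renormalizing the remaining 1/4 : 1/2 gives weights 1/3, 2/3 on W, U.
Q = (1/3)·(-18, 11) + (2/3)·(-3, 3/2) = (-8, 14/3).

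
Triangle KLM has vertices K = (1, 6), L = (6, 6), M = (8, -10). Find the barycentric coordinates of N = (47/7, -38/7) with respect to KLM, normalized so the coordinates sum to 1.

Signed area of the reference triangle: [KLM] = ½·(1·(6−(-10)) + 6·(-10−6) + 8·(6−6)) = ½·(16 − 96 + 0) = -40.
[NLM] = ½·((47/7)·(6−(-10)) + 6·(-10−(-38/7)) + 8·(-38/7−6)) = ½·(752/7 − 192/7 − 640/7) = -40/7, so the K-coordinate is (-40/7)/(-40) = 1/7.
[KNM] = ½·(1·(-38/7−(-10)) + (47/7)·(-10−6) + 8·(6−(-38/7))) = ½·(32/7 − 752/7 + 640/7) = -40/7, so the L-coordinate is 1/7.
[KLN] = ½·(1·(6−(-38/7)) + 6·(-38/7−6) + (47/7)·(6−6)) = ½·(80/7 − 480/7 + 0) = -200/7, so the M-coordinate is 5/7.

(1/7, 1/7, 5/7)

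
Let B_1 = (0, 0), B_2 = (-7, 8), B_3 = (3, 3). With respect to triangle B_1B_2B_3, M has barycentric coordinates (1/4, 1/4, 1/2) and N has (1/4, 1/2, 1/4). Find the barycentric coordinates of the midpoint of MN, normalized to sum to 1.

Since both coordinate triples sum to 1, the midpoint's barycentrics are the componentwise average.
(1/4+1/4)/2 = 1/4; similarly 3/8 and 3/8.

(1/4, 3/8, 3/8)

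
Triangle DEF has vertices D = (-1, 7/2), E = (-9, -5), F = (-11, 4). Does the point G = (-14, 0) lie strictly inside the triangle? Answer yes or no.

Barycentric coordinates of G: (-35/89, 83/178, 165/178).
The three coordinates are negative, positive, positive; a point is interior exactly when all three are positive.

no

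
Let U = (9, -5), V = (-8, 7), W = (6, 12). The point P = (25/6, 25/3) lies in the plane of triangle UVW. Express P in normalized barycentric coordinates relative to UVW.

Signed area of the reference triangle: [UVW] = ½·(9·(7−12) + (-8)·(12−(-5)) + 6·(-5−7)) = ½·(-45 − 136 − 72) = -253/2.
[PVW] = ½·((25/6)·(7−12) + (-8)·(12−(25/3)) + 6·(25/3−7)) = ½·(-125/6 − 88/3 + 8) = -253/12, so the U-coordinate is (-253/12)/(-253/2) = 1/6.
[UPW] = ½·(9·(25/3−12) + (25/6)·(12−(-5)) + 6·(-5−(25/3))) = ½·(-33 + 425/6 − 80) = -253/12, so the V-coordinate is 1/6.
[UVP] = ½·(9·(7−(25/3)) + (-8)·(25/3−(-5)) + (25/6)·(-5−7)) = ½·(-12 − 320/3 − 50) = -253/3, so the W-coordinate is 2/3.
Check: 1/6 + 1/6 + 2/3 = 1.

(1/6, 1/6, 2/3)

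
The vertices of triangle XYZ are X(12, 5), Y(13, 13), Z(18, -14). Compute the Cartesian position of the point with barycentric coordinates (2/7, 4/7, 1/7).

W = (2/7)·X + (4/7)·Y + (1/7)·Z.
x-coordinate: (2/7)·12 + (4/7)·13 + (1/7)·18 = 94/7.
y-coordinate: (2/7)·5 + (4/7)·13 + (1/7)·(-14) = 48/7.

(94/7, 48/7)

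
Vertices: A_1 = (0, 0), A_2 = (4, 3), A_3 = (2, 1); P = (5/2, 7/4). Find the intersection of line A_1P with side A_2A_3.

Barycentric coordinates of P with respect to A_1A_2A_3: (1/4, 1/2, 1/4).
On side A_2A_3 the A_1-coordinate is zero; dropping P's A_1-weight 1/4 and renormalizing the remaining 1/2 : 1/4 gives weights 2/3, 1/3 on A_2, A_3.
Q = (2/3)·(4, 3) + (1/3)·(2, 1) = (10/3, 7/3).

(10/3, 7/3)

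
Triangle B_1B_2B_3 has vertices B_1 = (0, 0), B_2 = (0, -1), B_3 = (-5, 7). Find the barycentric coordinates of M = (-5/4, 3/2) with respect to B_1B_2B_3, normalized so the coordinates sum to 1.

Signed area of the reference triangle: [B_1B_2B_3] = ½·(0·(-1−7) + 0·(7−0) + (-5)·(0−(-1))) = ½·(0 + 0 − 5) = -5/2.
[MB_2B_3] = ½·((-5/4)·(-1−7) + 0·(7−(3/2)) + (-5)·(3/2−(-1))) = ½·(10 + 0 − 25/2) = -5/4, so the B_1-coordinate is (-5/4)/(-5/2) = 1/2.
[B_1MB_3] = ½·(0·(3/2−7) + (-5/4)·(7−0) + (-5)·(0−(3/2))) = ½·(0 − 35/4 + 15/2) = -5/8, so the B_2-coordinate is 1/4.
[B_1B_2M] = ½·(0·(-1−(3/2)) + 0·(3/2−0) + (-5/4)·(0−(-1))) = ½·(0 + 0 − 5/4) = -5/8, so the B_3-coordinate is 1/4.

(1/2, 1/4, 1/4)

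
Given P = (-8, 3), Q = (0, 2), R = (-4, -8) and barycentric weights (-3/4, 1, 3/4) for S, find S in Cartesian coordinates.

S = (-3/4)·P + 1·Q + (3/4)·R.
x-coordinate: (-3/4)·(-8) + 1·0 + (3/4)·(-4) = 3.
y-coordinate: (-3/4)·3 + 1·2 + (3/4)·(-8) = -25/4.

(3, -25/4)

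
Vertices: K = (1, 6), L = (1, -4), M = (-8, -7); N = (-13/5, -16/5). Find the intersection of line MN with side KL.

(1, -2/3)

Barycentric coordinates of N with respect to KLM: (1/5, 2/5, 2/5).
On side KL the M-coordinate is zero; dropping N's M-weight 2/5 and renormalizing the remaining 1/5 : 2/5 gives weights 1/3, 2/3 on K, L.
J = (1/3)·(1, 6) + (2/3)·(1, -4) = (1, -2/3).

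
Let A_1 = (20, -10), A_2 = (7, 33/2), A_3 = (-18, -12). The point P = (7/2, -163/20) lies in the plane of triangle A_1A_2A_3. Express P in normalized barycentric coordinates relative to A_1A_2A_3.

(1/2, 1/10, 2/5)

Signed area of the reference triangle: [A_1A_2A_3] = ½·(20·(33/2−(-12)) + 7·(-12−(-10)) + (-18)·(-10−(33/2))) = ½·(570 − 14 + 477) = 1033/2.
[PA_2A_3] = ½·((7/2)·(33/2−(-12)) + 7·(-12−(-163/20)) + (-18)·(-163/20−(33/2))) = ½·(399/4 − 539/20 + 4437/10) = 1033/4, so the A_1-coordinate is (1033/4)/(1033/2) = 1/2.
[A_1PA_3] = ½·(20·(-163/20−(-12)) + (7/2)·(-12−(-10)) + (-18)·(-10−(-163/20))) = ½·(77 − 7 + 333/10) = 1033/20, so the A_2-coordinate is 1/10.
[A_1A_2P] = ½·(20·(33/2−(-163/20)) + 7·(-163/20−(-10)) + (7/2)·(-10−(33/2))) = ½·(493 + 259/20 − 371/4) = 1033/5, so the A_3-coordinate is 2/5.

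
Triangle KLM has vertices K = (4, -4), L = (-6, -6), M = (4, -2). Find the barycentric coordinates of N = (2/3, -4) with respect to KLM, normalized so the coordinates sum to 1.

(1/3, 1/3, 1/3)

Signed area of the reference triangle: [KLM] = ½·(4·(-6−(-2)) + (-6)·(-2−(-4)) + 4·(-4−(-6))) = ½·(-16 − 12 + 8) = -10.
[NLM] = ½·((2/3)·(-6−(-2)) + (-6)·(-2−(-4)) + 4·(-4−(-6))) = ½·(-8/3 − 12 + 8) = -10/3, so the K-coordinate is (-10/3)/(-10) = 1/3.
[KNM] = ½·(4·(-4−(-2)) + (2/3)·(-2−(-4)) + 4·(-4−(-4))) = ½·(-8 + 4/3 + 0) = -10/3, so the L-coordinate is 1/3.
[KLN] = ½·(4·(-6−(-4)) + (-6)·(-4−(-4)) + (2/3)·(-4−(-6))) = ½·(-8 + 0 + 4/3) = -10/3, so the M-coordinate is 1/3.
Check: 1/3 + 1/3 + 1/3 = 1.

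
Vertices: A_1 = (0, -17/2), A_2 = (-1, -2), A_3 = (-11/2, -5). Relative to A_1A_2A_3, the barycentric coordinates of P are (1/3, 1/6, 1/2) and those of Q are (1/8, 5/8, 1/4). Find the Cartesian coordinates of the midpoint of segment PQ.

Barycentric coordinates of the midpoint are the average: (11/48, 19/48, 3/8).
Converting: (11/48)·A_1 + (19/48)·A_2 + (3/8)·A_3 = (-59/24, -443/96).

(-59/24, -443/96)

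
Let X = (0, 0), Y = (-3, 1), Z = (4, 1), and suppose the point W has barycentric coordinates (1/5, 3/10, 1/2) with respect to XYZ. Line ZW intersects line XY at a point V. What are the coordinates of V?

Line ZW meets XY where the Z-coordinate vanishes; zeroing W's Z-weight and renormalizing leaves X, Y-weights 1/5 : 3/10 → (2/5, 3/5).
So V = (2/5)·X + (3/5)·Y = (-9/5, 3/5).

(-9/5, 3/5)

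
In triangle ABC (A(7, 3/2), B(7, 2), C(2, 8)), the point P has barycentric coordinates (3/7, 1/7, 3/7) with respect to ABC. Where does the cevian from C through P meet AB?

(7, 13/8)

Line CP meets AB where the C-coordinate vanishes; zeroing P's C-weight and renormalizing leaves A, B-weights 3/7 : 1/7 → (3/4, 1/4).
So Q = (3/4)·A + (1/4)·B = (7, 13/8).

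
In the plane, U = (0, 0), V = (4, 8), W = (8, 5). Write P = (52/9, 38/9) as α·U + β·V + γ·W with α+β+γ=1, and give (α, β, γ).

(2/9, 1/9, 2/3)

Signed area of the reference triangle: [UVW] = ½·(0·(8−5) + 4·(5−0) + 8·(0−8)) = ½·(0 + 20 − 64) = -22.
[PVW] = ½·((52/9)·(8−5) + 4·(5−(38/9)) + 8·(38/9−8)) = ½·(52/3 + 28/9 − 272/9) = -44/9, so the U-coordinate is (-44/9)/(-22) = 2/9.
[UPW] = ½·(0·(38/9−5) + (52/9)·(5−0) + 8·(0−(38/9))) = ½·(0 + 260/9 − 304/9) = -22/9, so the V-coordinate is 1/9.
[UVP] = ½·(0·(8−(38/9)) + 4·(38/9−0) + (52/9)·(0−8)) = ½·(0 + 152/9 − 416/9) = -44/3, so the W-coordinate is 2/3.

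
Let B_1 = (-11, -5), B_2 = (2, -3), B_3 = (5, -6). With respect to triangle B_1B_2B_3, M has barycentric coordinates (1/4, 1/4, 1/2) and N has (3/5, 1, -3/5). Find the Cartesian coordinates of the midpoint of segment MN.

(-147/40, -37/10)

Barycentric coordinates of the midpoint are the average: (17/40, 5/8, -1/20).
Converting: (17/40)·B_1 + (5/8)·B_2 + (-1/20)·B_3 = (-147/40, -37/10).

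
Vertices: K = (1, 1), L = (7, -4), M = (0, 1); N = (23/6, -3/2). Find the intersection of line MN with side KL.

Barycentric coordinates of N with respect to KLM: (1/3, 1/2, 1/6).
On side KL the M-coordinate is zero; dropping N's M-weight 1/6 and renormalizing the remaining 1/3 : 1/2 gives weights 2/5, 3/5 on K, L.
J = (2/5)·(1, 1) + (3/5)·(7, -4) = (23/5, -2).

(23/5, -2)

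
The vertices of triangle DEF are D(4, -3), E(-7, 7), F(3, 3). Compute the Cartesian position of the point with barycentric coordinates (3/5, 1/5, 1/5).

G = (3/5)·D + (1/5)·E + (1/5)·F.
x-coordinate: (3/5)·4 + (1/5)·(-7) + (1/5)·3 = 8/5.
y-coordinate: (3/5)·(-3) + (1/5)·7 + (1/5)·3 = 1/5.

(8/5, 1/5)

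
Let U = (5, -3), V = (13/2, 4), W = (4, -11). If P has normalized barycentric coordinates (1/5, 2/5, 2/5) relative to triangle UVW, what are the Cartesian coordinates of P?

(26/5, -17/5)

P = (1/5)·U + (2/5)·V + (2/5)·W.
x-coordinate: (1/5)·5 + (2/5)·(13/2) + (2/5)·4 = 26/5.
y-coordinate: (1/5)·(-3) + (2/5)·4 + (2/5)·(-11) = -17/5.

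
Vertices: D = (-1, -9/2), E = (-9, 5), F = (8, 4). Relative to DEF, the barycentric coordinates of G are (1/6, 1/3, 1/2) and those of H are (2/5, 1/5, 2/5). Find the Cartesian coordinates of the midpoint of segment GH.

(11/12, 223/120)

Barycentric coordinates of the midpoint are the average: (17/60, 4/15, 9/20).
Converting: (17/60)·D + (4/15)·E + (9/20)·F = (11/12, 223/120).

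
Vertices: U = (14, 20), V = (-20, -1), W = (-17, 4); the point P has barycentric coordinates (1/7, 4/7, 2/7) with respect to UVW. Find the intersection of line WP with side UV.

Line WP meets UV where the W-coordinate vanishes; zeroing P's W-weight and renormalizing leaves U, V-weights 1/7 : 4/7 → (1/5, 4/5).
So Q = (1/5)·U + (4/5)·V = (-66/5, 16/5).

(-66/5, 16/5)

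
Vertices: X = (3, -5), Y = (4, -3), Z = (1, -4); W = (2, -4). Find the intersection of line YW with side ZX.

(3/2, -17/4)

Barycentric coordinates of W with respect to XYZ: (1/5, 1/5, 3/5).
On side ZX the Y-coordinate is zero; dropping W's Y-weight 1/5 and renormalizing the remaining 3/5 : 1/5 gives weights 3/4, 1/4 on Z, X.
V = (3/4)·(1, -4) + (1/4)·(3, -5) = (3/2, -17/4).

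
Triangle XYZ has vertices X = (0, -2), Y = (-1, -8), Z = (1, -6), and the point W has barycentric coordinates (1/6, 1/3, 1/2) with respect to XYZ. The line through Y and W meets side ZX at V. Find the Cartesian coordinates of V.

Line YW meets ZX where the Y-coordinate vanishes; zeroing W's Y-weight and renormalizing leaves Z, X-weights 1/2 : 1/6 → (3/4, 1/4).
So V = (3/4)·Z + (1/4)·X = (3/4, -5).

(3/4, -5)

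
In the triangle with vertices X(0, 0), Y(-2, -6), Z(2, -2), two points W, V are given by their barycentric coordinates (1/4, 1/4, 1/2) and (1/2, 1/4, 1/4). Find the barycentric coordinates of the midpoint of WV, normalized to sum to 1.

Since both coordinate triples sum to 1, the midpoint's barycentrics are the componentwise average.
(1/4+1/2)/2 = 3/8; similarly 1/4 and 3/8.

(3/8, 1/4, 3/8)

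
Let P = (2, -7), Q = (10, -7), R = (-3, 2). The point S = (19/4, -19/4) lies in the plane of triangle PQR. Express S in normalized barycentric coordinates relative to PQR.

(1/4, 1/2, 1/4)

Signed area of the reference triangle: [PQR] = ½·(2·(-7−2) + 10·(2−(-7)) + (-3)·(-7−(-7))) = ½·(-18 + 90 + 0) = 36.
[SQR] = ½·((19/4)·(-7−2) + 10·(2−(-19/4)) + (-3)·(-19/4−(-7))) = ½·(-171/4 + 135/2 − 27/4) = 9, so the P-coordinate is 9/36 = 1/4.
[PSR] = ½·(2·(-19/4−2) + (19/4)·(2−(-7)) + (-3)·(-7−(-19/4))) = ½·(-27/2 + 171/4 + 27/4) = 18, so the Q-coordinate is 1/2.
[PQS] = ½·(2·(-7−(-19/4)) + 10·(-19/4−(-7)) + (19/4)·(-7−(-7))) = ½·(-9/2 + 45/2 + 0) = 9, so the R-coordinate is 1/4.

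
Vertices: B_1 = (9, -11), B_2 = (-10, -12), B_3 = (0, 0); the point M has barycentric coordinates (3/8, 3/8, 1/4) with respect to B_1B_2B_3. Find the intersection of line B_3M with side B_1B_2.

Line B_3M meets B_1B_2 where the B_3-coordinate vanishes; zeroing M's B_3-weight and renormalizing leaves B_1, B_2-weights 3/8 : 3/8 → (1/2, 1/2).
So N = (1/2)·B_1 + (1/2)·B_2 = (-1/2, -23/2).

(-1/2, -23/2)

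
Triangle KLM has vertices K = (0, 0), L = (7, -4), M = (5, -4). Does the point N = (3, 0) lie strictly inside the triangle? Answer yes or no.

Barycentric coordinates of N: (1, 3/2, -3/2).
The three coordinates are positive, positive, negative; a point is interior exactly when all three are positive.

no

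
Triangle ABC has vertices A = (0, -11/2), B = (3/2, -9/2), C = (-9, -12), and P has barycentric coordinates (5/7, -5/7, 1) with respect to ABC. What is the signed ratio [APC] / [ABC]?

The signed ratio [APC]/[ABC] equals the barycentric coordinate of P at vertex B, which is -5/7.

-5/7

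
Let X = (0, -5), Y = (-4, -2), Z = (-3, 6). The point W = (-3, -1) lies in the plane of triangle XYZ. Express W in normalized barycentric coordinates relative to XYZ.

(1/5, 3/5, 1/5)

Signed area of the reference triangle: [XYZ] = ½·(0·(-2−6) + (-4)·(6−(-5)) + (-3)·(-5−(-2))) = ½·(0 − 44 + 9) = -35/2.
[WYZ] = ½·((-3)·(-2−6) + (-4)·(6−(-1)) + (-3)·(-1−(-2))) = ½·(24 − 28 − 3) = -7/2, so the X-coordinate is (-7/2)/(-35/2) = 1/5.
[XWZ] = ½·(0·(-1−6) + (-3)·(6−(-5)) + (-3)·(-5−(-1))) = ½·(0 − 33 + 12) = -21/2, so the Y-coordinate is 3/5.
[XYW] = ½·(0·(-2−(-1)) + (-4)·(-1−(-5)) + (-3)·(-5−(-2))) = ½·(0 − 16 + 9) = -7/2, so the Z-coordinate is 1/5.
Check: 1/5 + 3/5 + 1/5 = 1.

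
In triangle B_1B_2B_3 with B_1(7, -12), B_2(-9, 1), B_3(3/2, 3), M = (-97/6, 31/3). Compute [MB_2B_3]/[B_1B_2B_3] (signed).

[B_1B_2B_3] = ½·(7·(1−3) + (-9)·(3−(-12)) + (3/2)·(-12−1)) = ½·(-14 − 135 − 39/2) = -337/4.
[MB_2B_3] = ½·((-97/6)·(1−3) + (-9)·(3−(31/3)) + (3/2)·(31/3−1)) = ½·(97/3 + 66 + 14) = 337/6, so the ratio is (337/6)/(-337/4) = -2/3.

-2/3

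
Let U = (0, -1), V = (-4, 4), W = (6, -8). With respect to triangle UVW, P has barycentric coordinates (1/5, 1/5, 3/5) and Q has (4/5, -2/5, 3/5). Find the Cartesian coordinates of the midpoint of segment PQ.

(4, -57/10)

Barycentric coordinates of the midpoint are the average: (1/2, -1/10, 3/5).
Converting: (1/2)·U + (-1/10)·V + (3/5)·W = (4, -57/10).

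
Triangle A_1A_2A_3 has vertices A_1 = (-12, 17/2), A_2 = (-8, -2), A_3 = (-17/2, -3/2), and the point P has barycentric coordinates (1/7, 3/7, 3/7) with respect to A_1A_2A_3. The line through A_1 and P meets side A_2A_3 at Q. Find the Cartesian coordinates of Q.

Line A_1P meets A_2A_3 where the A_1-coordinate vanishes; zeroing P's A_1-weight and renormalizing leaves A_2, A_3-weights 3/7 : 3/7 → (1/2, 1/2).
So Q = (1/2)·A_2 + (1/2)·A_3 = (-33/4, -7/4).

(-33/4, -7/4)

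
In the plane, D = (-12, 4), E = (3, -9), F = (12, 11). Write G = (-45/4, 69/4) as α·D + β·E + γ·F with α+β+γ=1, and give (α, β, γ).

(5/4, -3/4, 1/2)

Signed area of the reference triangle: [DEF] = ½·((-12)·(-9−11) + 3·(11−4) + 12·(4−(-9))) = ½·(240 + 21 + 156) = 417/2.
[GEF] = ½·((-45/4)·(-9−11) + 3·(11−(69/4)) + 12·(69/4−(-9))) = ½·(225 − 75/4 + 315) = 2085/8, so the D-coordinate is (2085/8)/(417/2) = 5/4.
[DGF] = ½·((-12)·(69/4−11) + (-45/4)·(11−4) + 12·(4−(69/4))) = ½·(-75 − 315/4 − 159) = -1251/8, so the E-coordinate is -3/4.
[DEG] = ½·((-12)·(-9−(69/4)) + 3·(69/4−4) + (-45/4)·(4−(-9))) = ½·(315 + 159/4 − 585/4) = 417/4, so the F-coordinate is 1/2.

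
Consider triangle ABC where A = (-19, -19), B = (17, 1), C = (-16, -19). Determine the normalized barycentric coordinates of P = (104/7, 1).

(5/7, 1, -5/7)

Signed area of the reference triangle: [ABC] = ½·((-19)·(1−(-19)) + 17·(-19−(-19)) + (-16)·(-19−1)) = ½·(-380 + 0 + 320) = -30.
[PBC] = ½·((104/7)·(1−(-19)) + 17·(-19−1) + (-16)·(1−1)) = ½·(2080/7 − 340 + 0) = -150/7, so the A-coordinate is (-150/7)/(-30) = 5/7.
[APC] = ½·((-19)·(1−(-19)) + (104/7)·(-19−(-19)) + (-16)·(-19−1)) = ½·(-380 + 0 + 320) = -30, so the B-coordinate is 1.
[ABP] = ½·((-19)·(1−1) + 17·(1−(-19)) + (104/7)·(-19−1)) = ½·(0 + 340 − 2080/7) = 150/7, so the C-coordinate is -5/7.
Check: 5/7 + 1 − 5/7 = 1.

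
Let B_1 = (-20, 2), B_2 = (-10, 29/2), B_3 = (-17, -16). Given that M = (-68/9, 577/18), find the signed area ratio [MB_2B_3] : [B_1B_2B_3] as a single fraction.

2/9

[B_1B_2B_3] = ½·((-20)·(29/2−(-16)) + (-10)·(-16−2) + (-17)·(2−(29/2))) = ½·(-610 + 180 + 425/2) = -435/4.
[MB_2B_3] = ½·((-68/9)·(29/2−(-16)) + (-10)·(-16−(577/18)) + (-17)·(577/18−(29/2))) = ½·(-2074/9 + 4325/9 − 2686/9) = -145/6, so the ratio is (-145/6)/(-435/4) = 2/9.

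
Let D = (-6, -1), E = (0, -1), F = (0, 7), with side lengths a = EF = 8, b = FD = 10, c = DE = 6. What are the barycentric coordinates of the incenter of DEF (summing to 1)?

(1/3, 5/12, 1/4)

The incenter has barycentric coordinates proportional to the opposite side lengths: (8 : 10 : 6).
Normalizing by 8+10+6 = 24 gives (1/3, 5/12, 1/4).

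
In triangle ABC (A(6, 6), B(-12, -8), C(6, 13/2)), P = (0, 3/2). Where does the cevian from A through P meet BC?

(-3, -3/4)

Barycentric coordinates of P with respect to ABC: (1/3, 1/3, 1/3).
On side BC the A-coordinate is zero; dropping P's A-weight 1/3 and renormalizing the remaining 1/3 : 1/3 gives weights 1/2, 1/2 on B, C.
Q = (1/2)·(-12, -8) + (1/2)·(6, 13/2) = (-3, -3/4).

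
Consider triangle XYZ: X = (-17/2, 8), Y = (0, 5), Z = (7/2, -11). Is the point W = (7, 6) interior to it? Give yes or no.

Barycentric coordinates of W: (-231/251, 541/251, -59/251).
The three coordinates are negative, positive, negative; a point is interior exactly when all three are positive.

no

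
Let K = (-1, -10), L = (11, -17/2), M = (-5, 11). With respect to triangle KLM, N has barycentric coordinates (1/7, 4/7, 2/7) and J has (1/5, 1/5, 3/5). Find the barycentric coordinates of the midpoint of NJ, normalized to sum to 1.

(6/35, 27/70, 31/70)

Since both coordinate triples sum to 1, the midpoint's barycentrics are the componentwise average.
(1/7+1/5)/2 = 6/35; similarly 27/70 and 31/70.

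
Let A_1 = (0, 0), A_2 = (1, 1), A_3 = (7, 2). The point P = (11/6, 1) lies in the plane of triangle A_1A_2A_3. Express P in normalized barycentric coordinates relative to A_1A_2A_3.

Signed area of the reference triangle: [A_1A_2A_3] = ½·(0·(1−2) + 1·(2−0) + 7·(0−1)) = ½·(0 + 2 − 7) = -5/2.
[PA_2A_3] = ½·((11/6)·(1−2) + 1·(2−1) + 7·(1−1)) = ½·(-11/6 + 1 + 0) = -5/12, so the A_1-coordinate is (-5/12)/(-5/2) = 1/6.
[A_1PA_3] = ½·(0·(1−2) + (11/6)·(2−0) + 7·(0−1)) = ½·(0 + 11/3 − 7) = -5/3, so the A_2-coordinate is 2/3.
[A_1A_2P] = ½·(0·(1−1) + 1·(1−0) + (11/6)·(0−1)) = ½·(0 + 1 − 11/6) = -5/12, so the A_3-coordinate is 1/6.

(1/6, 2/3, 1/6)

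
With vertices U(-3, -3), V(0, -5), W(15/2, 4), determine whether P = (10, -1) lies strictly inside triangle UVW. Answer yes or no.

no

Barycentric coordinates of P: (-10/7, 5/3, 16/21).
The three coordinates are negative, positive, positive; a point is interior exactly when all three are positive.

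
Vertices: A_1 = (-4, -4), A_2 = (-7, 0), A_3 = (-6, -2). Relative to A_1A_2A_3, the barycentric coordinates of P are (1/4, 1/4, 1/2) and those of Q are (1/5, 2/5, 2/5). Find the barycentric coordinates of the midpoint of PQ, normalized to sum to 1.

(9/40, 13/40, 9/20)

Since both coordinate triples sum to 1, the midpoint's barycentrics are the componentwise average.
(1/4+1/5)/2 = 9/40; similarly 13/40 and 9/20.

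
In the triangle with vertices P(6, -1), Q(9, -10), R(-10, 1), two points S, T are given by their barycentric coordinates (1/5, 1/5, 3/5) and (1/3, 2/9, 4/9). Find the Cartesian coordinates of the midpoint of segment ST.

Barycentric coordinates of the midpoint are the average: (4/15, 19/90, 47/90).
Converting: (4/15)·P + (19/90)·Q + (47/90)·R = (-31/18, -167/90).

(-31/18, -167/90)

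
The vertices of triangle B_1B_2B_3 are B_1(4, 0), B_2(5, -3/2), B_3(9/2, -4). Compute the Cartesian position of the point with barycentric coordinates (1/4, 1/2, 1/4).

M = (1/4)·B_1 + (1/2)·B_2 + (1/4)·B_3.
x-coordinate: (1/4)·4 + (1/2)·5 + (1/4)·(9/2) = 37/8.
y-coordinate: (1/4)·0 + (1/2)·(-3/2) + (1/4)·(-4) = -7/4.

(37/8, -7/4)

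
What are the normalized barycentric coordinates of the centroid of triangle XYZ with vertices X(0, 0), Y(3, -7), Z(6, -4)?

The centroid is the average of the vertices, so each weight is 1/3.

(1/3, 1/3, 1/3)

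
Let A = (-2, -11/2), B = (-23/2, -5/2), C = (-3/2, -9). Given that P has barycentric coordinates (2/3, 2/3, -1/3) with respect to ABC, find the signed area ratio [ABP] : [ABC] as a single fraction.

-1/3

The signed ratio [ABP]/[ABC] equals the barycentric coordinate of P at vertex C, which is -1/3.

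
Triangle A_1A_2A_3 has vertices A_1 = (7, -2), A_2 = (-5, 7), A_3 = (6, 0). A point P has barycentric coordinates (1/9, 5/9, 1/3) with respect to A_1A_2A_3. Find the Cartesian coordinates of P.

(0, 11/3)

P = (1/9)·A_1 + (5/9)·A_2 + (1/3)·A_3.
x-coordinate: (1/9)·7 + (5/9)·(-5) + (1/3)·6 = 0.
y-coordinate: (1/9)·(-2) + (5/9)·7 + (1/3)·0 = 11/3.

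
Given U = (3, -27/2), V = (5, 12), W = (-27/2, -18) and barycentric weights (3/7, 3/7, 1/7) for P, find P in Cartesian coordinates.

(3/2, -45/14)

P = (3/7)·U + (3/7)·V + (1/7)·W.
x-coordinate: (3/7)·3 + (3/7)·5 + (1/7)·(-27/2) = 3/2.
y-coordinate: (3/7)·(-27/2) + (3/7)·12 + (1/7)·(-18) = -45/14.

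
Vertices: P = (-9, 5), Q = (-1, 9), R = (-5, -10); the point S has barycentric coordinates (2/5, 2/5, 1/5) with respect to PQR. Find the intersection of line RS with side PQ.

(-5, 7)

Line RS meets PQ where the R-coordinate vanishes; zeroing S's R-weight and renormalizing leaves P, Q-weights 2/5 : 2/5 → (1/2, 1/2).
So T = (1/2)·P + (1/2)·Q = (-5, 7).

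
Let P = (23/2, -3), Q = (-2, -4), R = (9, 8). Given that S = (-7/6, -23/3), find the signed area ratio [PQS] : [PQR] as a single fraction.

[PQR] = ½·((23/2)·(-4−8) + (-2)·(8−(-3)) + 9·(-3−(-4))) = ½·(-138 − 22 + 9) = -151/2.
[PQS] = ½·((23/2)·(-4−(-23/3)) + (-2)·(-23/3−(-3)) + (-7/6)·(-3−(-4))) = ½·(253/6 + 28/3 − 7/6) = 151/6, so the ratio is (151/6)/(-151/2) = -1/3.

-1/3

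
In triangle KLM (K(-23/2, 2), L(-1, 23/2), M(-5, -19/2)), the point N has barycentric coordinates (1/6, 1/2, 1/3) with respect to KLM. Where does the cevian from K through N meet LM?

Line KN meets LM where the K-coordinate vanishes; zeroing N's K-weight and renormalizing leaves L, M-weights 1/2 : 1/3 → (3/5, 2/5).
So J = (3/5)·L + (2/5)·M = (-13/5, 31/10).

(-13/5, 31/10)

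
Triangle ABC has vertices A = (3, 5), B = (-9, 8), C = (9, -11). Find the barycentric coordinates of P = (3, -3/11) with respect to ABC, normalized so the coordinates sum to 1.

Signed area of the reference triangle: [ABC] = ½·(3·(8−(-11)) + (-9)·(-11−5) + 9·(5−8)) = ½·(57 + 144 − 27) = 87.
[PBC] = ½·(3·(8−(-11)) + (-9)·(-11−(-3/11)) + 9·(-3/11−8)) = ½·(57 + 1062/11 − 819/11) = 435/11, so the A-coordinate is (435/11)/87 = 5/11.
[APC] = ½·(3·(-3/11−(-11)) + 3·(-11−5) + 9·(5−(-3/11))) = ½·(354/11 − 48 + 522/11) = 174/11, so the B-coordinate is 2/11.
[ABP] = ½·(3·(8−(-3/11)) + (-9)·(-3/11−5) + 3·(5−8)) = ½·(273/11 + 522/11 − 9) = 348/11, so the C-coordinate is 4/11.
Check: 5/11 + 2/11 + 4/11 = 1.

(5/11, 2/11, 4/11)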